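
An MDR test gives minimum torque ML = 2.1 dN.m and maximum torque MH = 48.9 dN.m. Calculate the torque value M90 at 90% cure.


M90 = ML + 0.9 * (MH - ML)
M90 = 2.1 + 0.9 * (48.9 - 2.1)
M90 = 2.1 + 0.9 * 46.8
M90 = 44.22 dN.m

44.22 dN.m


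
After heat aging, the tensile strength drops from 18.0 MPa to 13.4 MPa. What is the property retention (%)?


Retention = aged / original * 100
= 13.4 / 18.0 * 100
= 74.4%

74.4%


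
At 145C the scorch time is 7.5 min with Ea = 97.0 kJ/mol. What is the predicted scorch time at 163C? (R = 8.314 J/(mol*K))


Convert temperatures: T1 = 145 + 273.15 = 418.15 K, T2 = 163 + 273.15 = 436.15 K
ts2_new = 7.5 * exp(97000 / 8.314 * (1/436.15 - 1/418.15))
1/T2 - 1/T1 = -9.8697e-05
ts2_new = 2.37 min

2.37 min


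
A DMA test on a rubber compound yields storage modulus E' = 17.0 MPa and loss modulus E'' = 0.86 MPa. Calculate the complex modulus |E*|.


|E*| = sqrt(E'^2 + E''^2)
= sqrt(17.0^2 + 0.86^2)
= sqrt(289.0000 + 0.7396)
= 17.022 MPa

17.022 MPa


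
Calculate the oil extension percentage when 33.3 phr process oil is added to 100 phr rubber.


Oil % = oil / (100 + oil) * 100
= 33.3 / (100 + 33.3) * 100
= 33.3 / 133.3 * 100
= 24.98%

24.98%


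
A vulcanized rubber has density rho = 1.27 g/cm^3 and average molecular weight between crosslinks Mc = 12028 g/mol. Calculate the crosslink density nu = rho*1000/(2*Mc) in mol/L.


nu = rho * 1000 / (2 * Mc)
nu = 1.27 * 1000 / (2 * 12028)
nu = 1270.0 / 24056
nu = 0.0528 mol/L

0.0528 mol/L


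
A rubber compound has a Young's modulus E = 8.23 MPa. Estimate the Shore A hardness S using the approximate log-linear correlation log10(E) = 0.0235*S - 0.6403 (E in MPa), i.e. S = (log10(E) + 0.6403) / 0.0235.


log10(E) = 0.0235*S - 0.6403  =>  S = (log10(E) + 0.6403) / 0.0235
log10(8.23) = 0.915400
S = (0.915400 + 0.6403) / 0.0235 = 1.555700 / 0.0235
S = 66.2

Shore A = 66.2


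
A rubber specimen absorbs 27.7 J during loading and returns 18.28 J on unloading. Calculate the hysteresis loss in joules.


Hysteresis loss = loading - unloading
= 27.7 - 18.28
= 9.42 J

9.42 J


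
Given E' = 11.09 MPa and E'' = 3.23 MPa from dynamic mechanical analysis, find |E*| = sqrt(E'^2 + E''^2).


|E*| = sqrt(E'^2 + E''^2)
= sqrt(11.09^2 + 3.23^2)
= sqrt(122.9881 + 10.4329)
= 11.551 MPa

11.551 MPa


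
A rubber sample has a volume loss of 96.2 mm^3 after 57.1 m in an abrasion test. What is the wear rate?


Rate = volume_loss / distance
= 96.2 / 57.1
= 1.685 mm^3/m

1.685 mm^3/m


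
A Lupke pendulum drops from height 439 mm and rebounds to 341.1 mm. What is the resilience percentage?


Resilience = h_rebound / h_drop * 100
= 341.1 / 439 * 100
= 77.7%

77.7%


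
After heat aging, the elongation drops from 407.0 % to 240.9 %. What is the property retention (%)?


Retention = aged / original * 100
= 240.9 / 407.0 * 100
= 59.2%

59.2%


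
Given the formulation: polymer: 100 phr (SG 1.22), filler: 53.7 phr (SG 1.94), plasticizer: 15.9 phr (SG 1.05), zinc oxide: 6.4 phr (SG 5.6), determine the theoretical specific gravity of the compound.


Sum of weights = 176.0
Volume contributions:
  polymer: 100/1.22 = 81.9672
  filler: 53.7/1.94 = 27.6804
  plasticizer: 15.9/1.05 = 15.1429
  zinc oxide: 6.4/5.6 = 1.1429
Sum of volumes = 125.9333
SG = 176.0 / 125.9333 = 1.398

SG = 1.398


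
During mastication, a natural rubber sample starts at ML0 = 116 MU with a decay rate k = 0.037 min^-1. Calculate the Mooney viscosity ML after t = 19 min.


ML = ML0 * exp(-k * t)
ML = 116 * exp(-0.037 * 19)
ML = 116 * 0.4951
ML = 57.43 MU

57.43 MU


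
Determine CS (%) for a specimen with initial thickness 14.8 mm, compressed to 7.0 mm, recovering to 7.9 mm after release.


CS = (t0 - recovered) / (t0 - ts) * 100
= (14.8 - 7.9) / (14.8 - 7.0) * 100
= 6.9 / 7.8 * 100
= 88.5%

88.5%


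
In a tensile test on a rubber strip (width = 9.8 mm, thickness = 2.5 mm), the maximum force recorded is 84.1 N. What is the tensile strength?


Area = width * thickness = 9.8 * 2.5 = 24.5 mm^2
TS = force / area = 84.1 / 24.5 = 3.43 MPa

3.43 MPa


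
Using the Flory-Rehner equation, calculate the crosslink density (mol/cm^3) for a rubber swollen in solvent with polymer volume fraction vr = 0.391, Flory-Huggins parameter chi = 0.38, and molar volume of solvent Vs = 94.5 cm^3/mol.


ln(1 - vr) = ln(1 - 0.391) = -0.4959
Numerator = -((-0.4959) + 0.391 + 0.38 * 0.391^2) = 0.0468
Denominator = 94.5 * (0.391^(1/3) - 0.391/2) = 50.6273
nu = 0.0468 / 50.6273 = 9.2524e-04 mol/cm^3

9.2524e-04 mol/cm^3


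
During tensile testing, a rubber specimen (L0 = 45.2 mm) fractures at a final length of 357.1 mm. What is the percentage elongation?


Elongation = (Lf - L0) / L0 * 100
= (357.1 - 45.2) / 45.2 * 100
= 311.9 / 45.2 * 100
= 690.0%

690.0%


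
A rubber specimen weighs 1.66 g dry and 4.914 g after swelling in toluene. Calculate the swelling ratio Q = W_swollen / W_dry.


Q = W_swollen / W_dry
Q = 4.914 / 1.66
Q = 2.96

Q = 2.96


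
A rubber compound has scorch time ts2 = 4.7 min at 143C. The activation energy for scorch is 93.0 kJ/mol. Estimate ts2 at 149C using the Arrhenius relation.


Convert temperatures: T1 = 143 + 273.15 = 416.15 K, T2 = 149 + 273.15 = 422.15 K
ts2_new = 4.7 * exp(93000 / 8.314 * (1/422.15 - 1/416.15))
1/T2 - 1/T1 = -3.4153e-05
ts2_new = 3.21 min

3.21 min


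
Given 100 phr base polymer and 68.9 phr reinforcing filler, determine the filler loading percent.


Filler % = filler / (rubber + filler) * 100
= 68.9 / (100 + 68.9) * 100
= 68.9 / 168.9 * 100
= 40.79%

40.79%


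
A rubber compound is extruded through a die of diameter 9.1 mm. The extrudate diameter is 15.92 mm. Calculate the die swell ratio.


Die swell ratio = D_extrudate / D_die
= 15.92 / 9.1
= 1.749

Die swell = 1.749


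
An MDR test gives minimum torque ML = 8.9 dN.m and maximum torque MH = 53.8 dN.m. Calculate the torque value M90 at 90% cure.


M90 = ML + 0.9 * (MH - ML)
M90 = 8.9 + 0.9 * (53.8 - 8.9)
M90 = 8.9 + 0.9 * 44.9
M90 = 49.31 dN.m

49.31 dN.m


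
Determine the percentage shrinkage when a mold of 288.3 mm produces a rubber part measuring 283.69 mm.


Shrinkage = (mold - part) / mold * 100
= (288.3 - 283.69) / 288.3 * 100
= 4.61 / 288.3 * 100
= 1.6%

1.6%


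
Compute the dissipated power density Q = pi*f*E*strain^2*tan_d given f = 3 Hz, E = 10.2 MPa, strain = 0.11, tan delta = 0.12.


Q = pi * f * E * strain^2 * tan_d
= pi * 3 * 10.2 * 0.11^2 * 0.12
= pi * 3 * 10.2 * 0.0121 * 0.12
= 0.1396

Q = 0.1396


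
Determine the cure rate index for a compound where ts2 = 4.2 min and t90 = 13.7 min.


CRI = 100 / (t90 - ts2)
= 100 / (13.7 - 4.2)
= 100 / 9.5
= 10.53 min^-1

10.53 min^-1


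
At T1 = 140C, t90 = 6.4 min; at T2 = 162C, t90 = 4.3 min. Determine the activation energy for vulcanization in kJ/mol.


T1 = 413.15 K, T2 = 435.15 K
1/T1 - 1/T2 = 1.2237e-04
ln(t1/t2) = ln(6.4/4.3) = 0.3977
Ea = 8.314 * 0.3977 / 1.2237e-04 = 27019.1122 J/mol
Ea = 27.02 kJ/mol

27.02 kJ/mol


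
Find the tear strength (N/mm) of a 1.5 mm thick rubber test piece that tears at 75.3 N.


Tear strength = force / thickness
= 75.3 / 1.5
= 50.2 N/mm

50.2 N/mm


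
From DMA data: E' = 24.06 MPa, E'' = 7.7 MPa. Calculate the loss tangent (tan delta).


tan delta = E'' / E'
= 7.7 / 24.06
= 0.32

tan delta = 0.32


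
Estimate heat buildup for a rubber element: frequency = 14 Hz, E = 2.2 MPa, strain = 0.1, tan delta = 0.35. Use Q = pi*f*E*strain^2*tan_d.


Q = pi * f * E * strain^2 * tan_d
= pi * 14 * 2.2 * 0.1^2 * 0.35
= pi * 14 * 2.2 * 0.0100 * 0.35
= 0.3387

Q = 0.3387


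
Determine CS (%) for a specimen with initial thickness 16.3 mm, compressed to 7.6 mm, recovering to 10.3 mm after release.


CS = (t0 - recovered) / (t0 - ts) * 100
= (16.3 - 10.3) / (16.3 - 7.6) * 100
= 6.0 / 8.7 * 100
= 69.0%

69.0%


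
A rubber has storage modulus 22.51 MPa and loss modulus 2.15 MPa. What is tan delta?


tan delta = E'' / E'
= 2.15 / 22.51
= 0.0955

tan delta = 0.0955


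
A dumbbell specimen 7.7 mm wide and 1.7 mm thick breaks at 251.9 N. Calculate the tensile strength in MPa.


Area = width * thickness = 7.7 * 1.7 = 13.09 mm^2
TS = force / area = 251.9 / 13.09 = 19.24 MPa

19.24 MPa


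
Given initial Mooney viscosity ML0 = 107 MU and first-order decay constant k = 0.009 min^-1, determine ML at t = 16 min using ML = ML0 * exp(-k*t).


ML = ML0 * exp(-k * t)
ML = 107 * exp(-0.009 * 16)
ML = 107 * 0.8659
ML = 92.65 MU

92.65 MU


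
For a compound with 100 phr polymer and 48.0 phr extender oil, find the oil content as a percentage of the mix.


Oil % = oil / (100 + oil) * 100
= 48.0 / (100 + 48.0) * 100
= 48.0 / 148.0 * 100
= 32.43%

32.43%


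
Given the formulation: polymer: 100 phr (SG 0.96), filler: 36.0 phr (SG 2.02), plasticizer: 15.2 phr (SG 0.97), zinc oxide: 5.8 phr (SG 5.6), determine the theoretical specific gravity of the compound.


Sum of weights = 157.0
Volume contributions:
  polymer: 100/0.96 = 104.1667
  filler: 36.0/2.02 = 17.8218
  plasticizer: 15.2/0.97 = 15.6701
  zinc oxide: 5.8/5.6 = 1.0357
Sum of volumes = 138.6943
SG = 157.0 / 138.6943 = 1.132

SG = 1.132


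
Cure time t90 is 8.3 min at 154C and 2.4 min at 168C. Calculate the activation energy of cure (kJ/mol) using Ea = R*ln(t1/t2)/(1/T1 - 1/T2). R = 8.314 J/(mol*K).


T1 = 427.15 K, T2 = 441.15 K
1/T1 - 1/T2 = 7.4295e-05
ln(t1/t2) = ln(8.3/2.4) = 1.2408
Ea = 8.314 * 1.2408 / 7.4295e-05 = 138849.9845 J/mol
Ea = 138.85 kJ/mol

138.85 kJ/mol


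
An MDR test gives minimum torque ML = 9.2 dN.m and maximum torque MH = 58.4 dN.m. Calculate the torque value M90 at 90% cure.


M90 = ML + 0.9 * (MH - ML)
M90 = 9.2 + 0.9 * (58.4 - 9.2)
M90 = 9.2 + 0.9 * 49.2
M90 = 53.48 dN.m

53.48 dN.m


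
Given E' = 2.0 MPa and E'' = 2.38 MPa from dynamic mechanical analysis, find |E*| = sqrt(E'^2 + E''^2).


|E*| = sqrt(E'^2 + E''^2)
= sqrt(2.0^2 + 2.38^2)
= sqrt(4.0000 + 5.6644)
= 3.109 MPa

3.109 MPa


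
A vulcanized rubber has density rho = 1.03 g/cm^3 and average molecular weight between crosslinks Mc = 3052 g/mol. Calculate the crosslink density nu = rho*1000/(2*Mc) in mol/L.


nu = rho * 1000 / (2 * Mc)
nu = 1.03 * 1000 / (2 * 3052)
nu = 1030.0 / 6104
nu = 0.1687 mol/L

0.1687 mol/L


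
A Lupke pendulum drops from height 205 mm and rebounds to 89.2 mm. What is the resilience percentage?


Resilience = h_rebound / h_drop * 100
= 89.2 / 205 * 100
= 43.5%

43.5%


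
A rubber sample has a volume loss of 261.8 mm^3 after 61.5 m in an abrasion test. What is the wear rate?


Rate = volume_loss / distance
= 261.8 / 61.5
= 4.257 mm^3/m

4.257 mm^3/m


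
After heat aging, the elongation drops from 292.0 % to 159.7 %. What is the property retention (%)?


Retention = aged / original * 100
= 159.7 / 292.0 * 100
= 54.7%

54.7%


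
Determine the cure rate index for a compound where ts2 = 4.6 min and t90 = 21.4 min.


CRI = 100 / (t90 - ts2)
= 100 / (21.4 - 4.6)
= 100 / 16.8
= 5.95 min^-1

5.95 min^-1


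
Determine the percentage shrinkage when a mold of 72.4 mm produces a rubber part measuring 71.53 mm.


Shrinkage = (mold - part) / mold * 100
= (72.4 - 71.53) / 72.4 * 100
= 0.87 / 72.4 * 100
= 1.2%

1.2%


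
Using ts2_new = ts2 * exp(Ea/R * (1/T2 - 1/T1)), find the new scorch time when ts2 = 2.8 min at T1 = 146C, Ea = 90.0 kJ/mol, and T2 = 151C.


Convert temperatures: T1 = 146 + 273.15 = 419.15 K, T2 = 151 + 273.15 = 424.15 K
ts2_new = 2.8 * exp(90000 / 8.314 * (1/424.15 - 1/419.15))
1/T2 - 1/T1 = -2.8124e-05
ts2_new = 2.07 min

2.07 min


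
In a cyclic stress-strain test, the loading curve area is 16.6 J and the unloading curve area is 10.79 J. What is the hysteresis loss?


Hysteresis loss = loading - unloading
= 16.6 - 10.79
= 5.81 J

5.81 J


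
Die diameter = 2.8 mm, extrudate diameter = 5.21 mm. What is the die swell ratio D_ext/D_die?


Die swell ratio = D_extrudate / D_die
= 5.21 / 2.8
= 1.861

Die swell = 1.861


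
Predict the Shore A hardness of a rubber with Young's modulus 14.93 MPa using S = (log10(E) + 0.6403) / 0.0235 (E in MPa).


log10(E) = 0.0235*S - 0.6403  =>  S = (log10(E) + 0.6403) / 0.0235
log10(14.93) = 1.174060
S = (1.174060 + 0.6403) / 0.0235 = 1.814360 / 0.0235
S = 77.2

Shore A = 77.2


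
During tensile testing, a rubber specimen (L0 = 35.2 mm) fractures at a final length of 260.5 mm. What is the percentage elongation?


Elongation = (Lf - L0) / L0 * 100
= (260.5 - 35.2) / 35.2 * 100
= 225.3 / 35.2 * 100
= 640.1%

640.1%


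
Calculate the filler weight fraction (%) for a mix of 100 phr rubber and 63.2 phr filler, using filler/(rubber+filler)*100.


Filler % = filler / (rubber + filler) * 100
= 63.2 / (100 + 63.2) * 100
= 63.2 / 163.2 * 100
= 38.73%

38.73%


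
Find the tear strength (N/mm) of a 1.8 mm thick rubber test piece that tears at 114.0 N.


Tear strength = force / thickness
= 114.0 / 1.8
= 63.33 N/mm

63.33 N/mm


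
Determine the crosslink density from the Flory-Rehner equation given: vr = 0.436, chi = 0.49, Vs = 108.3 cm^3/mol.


ln(1 - vr) = ln(1 - 0.436) = -0.5727
Numerator = -((-0.5727) + 0.436 + 0.49 * 0.436^2) = 0.0436
Denominator = 108.3 * (0.436^(1/3) - 0.436/2) = 58.5122
nu = 0.0436 / 58.5122 = 7.4436e-04 mol/cm^3

7.4436e-04 mol/cm^3


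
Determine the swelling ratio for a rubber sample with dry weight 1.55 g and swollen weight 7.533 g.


Q = W_swollen / W_dry
Q = 7.533 / 1.55
Q = 4.86

Q = 4.86


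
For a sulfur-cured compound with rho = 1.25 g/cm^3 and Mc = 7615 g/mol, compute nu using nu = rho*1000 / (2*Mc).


nu = rho * 1000 / (2 * Mc)
nu = 1.25 * 1000 / (2 * 7615)
nu = 1250.0 / 15230
nu = 0.0821 mol/L

0.0821 mol/L


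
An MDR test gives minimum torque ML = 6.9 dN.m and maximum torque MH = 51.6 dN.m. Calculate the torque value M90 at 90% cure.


M90 = ML + 0.9 * (MH - ML)
M90 = 6.9 + 0.9 * (51.6 - 6.9)
M90 = 6.9 + 0.9 * 44.7
M90 = 47.13 dN.m

47.13 dN.m


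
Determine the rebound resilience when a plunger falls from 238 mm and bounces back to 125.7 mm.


Resilience = h_rebound / h_drop * 100
= 125.7 / 238 * 100
= 52.8%

52.8%


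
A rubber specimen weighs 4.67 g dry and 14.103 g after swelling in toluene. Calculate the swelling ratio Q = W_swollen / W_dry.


Q = W_swollen / W_dry
Q = 14.103 / 4.67
Q = 3.02

Q = 3.02


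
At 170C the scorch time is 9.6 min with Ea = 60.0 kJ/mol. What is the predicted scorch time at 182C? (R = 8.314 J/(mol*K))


Convert temperatures: T1 = 170 + 273.15 = 443.15 K, T2 = 182 + 273.15 = 455.15 K
ts2_new = 9.6 * exp(60000 / 8.314 * (1/455.15 - 1/443.15))
1/T2 - 1/T1 = -5.9494e-05
ts2_new = 6.25 min

6.25 min


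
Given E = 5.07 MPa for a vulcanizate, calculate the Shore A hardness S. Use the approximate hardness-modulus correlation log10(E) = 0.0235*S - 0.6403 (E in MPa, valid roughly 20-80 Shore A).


log10(E) = 0.0235*S - 0.6403  =>  S = (log10(E) + 0.6403) / 0.0235
log10(5.07) = 0.705008
S = (0.705008 + 0.6403) / 0.0235 = 1.345308 / 0.0235
S = 57.2

Shore A = 57.2


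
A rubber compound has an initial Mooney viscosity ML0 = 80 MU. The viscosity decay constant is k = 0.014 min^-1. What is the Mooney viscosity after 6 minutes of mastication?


ML = ML0 * exp(-k * t)
ML = 80 * exp(-0.014 * 6)
ML = 80 * 0.9194
ML = 73.55 MU

73.55 MU


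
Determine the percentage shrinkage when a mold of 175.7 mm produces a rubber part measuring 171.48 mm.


Shrinkage = (mold - part) / mold * 100
= (175.7 - 171.48) / 175.7 * 100
= 4.22 / 175.7 * 100
= 2.4%

2.4%


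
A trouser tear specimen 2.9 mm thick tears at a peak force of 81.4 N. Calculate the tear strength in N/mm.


Tear strength = force / thickness
= 81.4 / 2.9
= 28.07 N/mm

28.07 N/mm


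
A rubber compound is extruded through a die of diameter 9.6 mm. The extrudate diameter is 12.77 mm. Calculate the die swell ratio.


Die swell ratio = D_extrudate / D_die
= 12.77 / 9.6
= 1.33

Die swell = 1.33


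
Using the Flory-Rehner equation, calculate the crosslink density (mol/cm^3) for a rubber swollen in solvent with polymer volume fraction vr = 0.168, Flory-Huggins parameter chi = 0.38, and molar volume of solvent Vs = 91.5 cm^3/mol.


ln(1 - vr) = ln(1 - 0.168) = -0.1839
Numerator = -((-0.1839) + 0.168 + 0.38 * 0.168^2) = 0.0052
Denominator = 91.5 * (0.168^(1/3) - 0.168/2) = 42.8023
nu = 0.0052 / 42.8023 = 1.2144e-04 mol/cm^3

1.2144e-04 mol/cm^3


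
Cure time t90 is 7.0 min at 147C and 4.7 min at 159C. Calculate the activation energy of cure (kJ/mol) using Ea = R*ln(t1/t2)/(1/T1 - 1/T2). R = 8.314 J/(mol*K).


T1 = 420.15 K, T2 = 432.15 K
1/T1 - 1/T2 = 6.6091e-05
ln(t1/t2) = ln(7.0/4.7) = 0.3983
Ea = 8.314 * 0.3983 / 6.6091e-05 = 50110.6352 J/mol
Ea = 50.11 kJ/mol

50.11 kJ/mol


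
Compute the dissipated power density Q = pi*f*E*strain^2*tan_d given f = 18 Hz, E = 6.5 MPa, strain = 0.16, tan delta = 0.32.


Q = pi * f * E * strain^2 * tan_d
= pi * 18 * 6.5 * 0.16^2 * 0.32
= pi * 18 * 6.5 * 0.0256 * 0.32
= 3.0111

Q = 3.0111


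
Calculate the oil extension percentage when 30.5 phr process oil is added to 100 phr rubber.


Oil % = oil / (100 + oil) * 100
= 30.5 / (100 + 30.5) * 100
= 30.5 / 130.5 * 100
= 23.37%

23.37%


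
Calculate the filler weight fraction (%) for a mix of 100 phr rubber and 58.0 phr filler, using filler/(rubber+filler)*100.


Filler % = filler / (rubber + filler) * 100
= 58.0 / (100 + 58.0) * 100
= 58.0 / 158.0 * 100
= 36.71%

36.71%


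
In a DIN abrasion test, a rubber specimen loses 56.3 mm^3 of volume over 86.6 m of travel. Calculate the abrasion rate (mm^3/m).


Rate = volume_loss / distance
= 56.3 / 86.6
= 0.65 mm^3/m

0.65 mm^3/m


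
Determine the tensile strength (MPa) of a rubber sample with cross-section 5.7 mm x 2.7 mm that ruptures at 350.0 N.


Area = width * thickness = 5.7 * 2.7 = 15.39 mm^2
TS = force / area = 350.0 / 15.39 = 22.74 MPa

22.74 MPa


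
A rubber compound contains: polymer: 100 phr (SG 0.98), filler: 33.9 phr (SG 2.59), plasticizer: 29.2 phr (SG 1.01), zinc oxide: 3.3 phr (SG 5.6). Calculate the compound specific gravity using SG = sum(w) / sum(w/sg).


Sum of weights = 166.4
Volume contributions:
  polymer: 100/0.98 = 102.0408
  filler: 33.9/2.59 = 13.0888
  plasticizer: 29.2/1.01 = 28.9109
  zinc oxide: 3.3/5.6 = 0.5893
Sum of volumes = 144.6298
SG = 166.4 / 144.6298 = 1.151

SG = 1.151


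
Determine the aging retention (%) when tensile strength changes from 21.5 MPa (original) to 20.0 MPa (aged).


Retention = aged / original * 100
= 20.0 / 21.5 * 100
= 93.0%

93.0%


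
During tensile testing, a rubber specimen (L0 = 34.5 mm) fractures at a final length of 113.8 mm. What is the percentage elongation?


Elongation = (Lf - L0) / L0 * 100
= (113.8 - 34.5) / 34.5 * 100
= 79.3 / 34.5 * 100
= 229.9%

229.9%


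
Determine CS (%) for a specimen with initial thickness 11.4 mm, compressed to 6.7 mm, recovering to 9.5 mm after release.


CS = (t0 - recovered) / (t0 - ts) * 100
= (11.4 - 9.5) / (11.4 - 6.7) * 100
= 1.9 / 4.7 * 100
= 40.4%

40.4%


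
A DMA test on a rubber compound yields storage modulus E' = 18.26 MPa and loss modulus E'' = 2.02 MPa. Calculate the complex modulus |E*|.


|E*| = sqrt(E'^2 + E''^2)
= sqrt(18.26^2 + 2.02^2)
= sqrt(333.4276 + 4.0804)
= 18.371 MPa

18.371 MPa


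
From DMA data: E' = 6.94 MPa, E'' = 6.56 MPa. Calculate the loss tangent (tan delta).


tan delta = E'' / E'
= 6.56 / 6.94
= 0.9452

tan delta = 0.9452


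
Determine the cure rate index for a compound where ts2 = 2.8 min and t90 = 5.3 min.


CRI = 100 / (t90 - ts2)
= 100 / (5.3 - 2.8)
= 100 / 2.5
= 40.0 min^-1

40.0 min^-1


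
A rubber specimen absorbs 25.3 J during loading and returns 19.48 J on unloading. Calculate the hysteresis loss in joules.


Hysteresis loss = loading - unloading
= 25.3 - 19.48
= 5.82 J

5.82 J


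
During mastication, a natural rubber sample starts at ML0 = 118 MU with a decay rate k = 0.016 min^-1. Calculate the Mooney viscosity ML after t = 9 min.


ML = ML0 * exp(-k * t)
ML = 118 * exp(-0.016 * 9)
ML = 118 * 0.8659
ML = 102.17 MU

102.17 MU


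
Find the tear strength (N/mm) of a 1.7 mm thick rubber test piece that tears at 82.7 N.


Tear strength = force / thickness
= 82.7 / 1.7
= 48.65 N/mm

48.65 N/mm


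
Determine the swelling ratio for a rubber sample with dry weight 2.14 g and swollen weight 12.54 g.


Q = W_swollen / W_dry
Q = 12.54 / 2.14
Q = 5.86

Q = 5.86


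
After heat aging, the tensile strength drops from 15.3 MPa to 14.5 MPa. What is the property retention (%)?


Retention = aged / original * 100
= 14.5 / 15.3 * 100
= 94.8%

94.8%


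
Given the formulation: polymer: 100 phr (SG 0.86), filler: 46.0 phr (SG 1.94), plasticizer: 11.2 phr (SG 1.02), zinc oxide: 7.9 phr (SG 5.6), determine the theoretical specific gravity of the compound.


Sum of weights = 165.1
Volume contributions:
  polymer: 100/0.86 = 116.2791
  filler: 46.0/1.94 = 23.7113
  plasticizer: 11.2/1.02 = 10.9804
  zinc oxide: 7.9/5.6 = 1.4107
Sum of volumes = 152.3815
SG = 165.1 / 152.3815 = 1.083

SG = 1.083


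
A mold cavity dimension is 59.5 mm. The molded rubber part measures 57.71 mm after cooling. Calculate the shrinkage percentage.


Shrinkage = (mold - part) / mold * 100
= (59.5 - 57.71) / 59.5 * 100
= 1.79 / 59.5 * 100
= 3.01%

3.01%


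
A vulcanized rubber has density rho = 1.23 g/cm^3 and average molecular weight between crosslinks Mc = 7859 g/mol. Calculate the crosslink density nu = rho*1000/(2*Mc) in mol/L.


nu = rho * 1000 / (2 * Mc)
nu = 1.23 * 1000 / (2 * 7859)
nu = 1230.0 / 15718
nu = 0.0783 mol/L

0.0783 mol/L


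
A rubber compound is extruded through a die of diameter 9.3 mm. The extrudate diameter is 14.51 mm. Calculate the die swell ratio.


Die swell ratio = D_extrudate / D_die
= 14.51 / 9.3
= 1.56

Die swell = 1.56


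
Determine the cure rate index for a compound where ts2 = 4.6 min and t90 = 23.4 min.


CRI = 100 / (t90 - ts2)
= 100 / (23.4 - 4.6)
= 100 / 18.8
= 5.32 min^-1

5.32 min^-1


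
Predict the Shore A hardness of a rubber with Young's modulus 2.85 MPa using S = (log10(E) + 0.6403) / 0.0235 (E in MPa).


log10(E) = 0.0235*S - 0.6403  =>  S = (log10(E) + 0.6403) / 0.0235
log10(2.85) = 0.454845
S = (0.454845 + 0.6403) / 0.0235 = 1.095145 / 0.0235
S = 46.6

Shore A = 46.6


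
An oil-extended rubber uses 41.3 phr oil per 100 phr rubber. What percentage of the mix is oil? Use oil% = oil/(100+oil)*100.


Oil % = oil / (100 + oil) * 100
= 41.3 / (100 + 41.3) * 100
= 41.3 / 141.3 * 100
= 29.23%

29.23%


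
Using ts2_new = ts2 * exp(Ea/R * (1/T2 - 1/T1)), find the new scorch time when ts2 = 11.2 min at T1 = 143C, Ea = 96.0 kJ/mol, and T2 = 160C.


Convert temperatures: T1 = 143 + 273.15 = 416.15 K, T2 = 160 + 273.15 = 433.15 K
ts2_new = 11.2 * exp(96000 / 8.314 * (1/433.15 - 1/416.15))
1/T2 - 1/T1 = -9.4311e-05
ts2_new = 3.77 min

3.77 min


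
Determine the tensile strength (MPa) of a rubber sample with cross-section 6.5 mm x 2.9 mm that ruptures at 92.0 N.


Area = width * thickness = 6.5 * 2.9 = 18.85 mm^2
TS = force / area = 92.0 / 18.85 = 4.88 MPa

4.88 MPa


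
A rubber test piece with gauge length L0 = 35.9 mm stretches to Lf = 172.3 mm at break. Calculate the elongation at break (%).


Elongation = (Lf - L0) / L0 * 100
= (172.3 - 35.9) / 35.9 * 100
= 136.4 / 35.9 * 100
= 379.9%

379.9%


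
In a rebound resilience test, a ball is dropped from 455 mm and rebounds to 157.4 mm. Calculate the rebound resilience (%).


Resilience = h_rebound / h_drop * 100
= 157.4 / 455 * 100
= 34.6%

34.6%


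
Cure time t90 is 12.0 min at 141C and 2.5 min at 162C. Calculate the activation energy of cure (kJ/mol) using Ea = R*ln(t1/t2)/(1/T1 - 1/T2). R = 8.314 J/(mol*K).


T1 = 414.15 K, T2 = 435.15 K
1/T1 - 1/T2 = 1.1653e-04
ln(t1/t2) = ln(12.0/2.5) = 1.5686
Ea = 8.314 * 1.5686 / 1.1653e-04 = 111919.0453 J/mol
Ea = 111.92 kJ/mol

111.92 kJ/mol


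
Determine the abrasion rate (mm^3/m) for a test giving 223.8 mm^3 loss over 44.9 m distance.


Rate = volume_loss / distance
= 223.8 / 44.9
= 4.984 mm^3/m

4.984 mm^3/m


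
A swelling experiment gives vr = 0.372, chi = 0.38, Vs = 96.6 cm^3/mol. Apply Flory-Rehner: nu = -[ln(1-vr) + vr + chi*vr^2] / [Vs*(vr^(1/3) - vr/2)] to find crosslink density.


ln(1 - vr) = ln(1 - 0.372) = -0.4652
Numerator = -((-0.4652) + 0.372 + 0.38 * 0.372^2) = 0.0406
Denominator = 96.6 * (0.372^(1/3) - 0.372/2) = 51.5068
nu = 0.0406 / 51.5068 = 7.8881e-04 mol/cm^3

7.8881e-04 mol/cm^3


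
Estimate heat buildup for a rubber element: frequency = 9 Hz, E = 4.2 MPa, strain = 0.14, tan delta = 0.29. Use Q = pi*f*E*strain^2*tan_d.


Q = pi * f * E * strain^2 * tan_d
= pi * 9 * 4.2 * 0.14^2 * 0.29
= pi * 9 * 4.2 * 0.0196 * 0.29
= 0.6750

Q = 0.6750


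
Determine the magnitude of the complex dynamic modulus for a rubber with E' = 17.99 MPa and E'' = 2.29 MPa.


|E*| = sqrt(E'^2 + E''^2)
= sqrt(17.99^2 + 2.29^2)
= sqrt(323.6401 + 5.2441)
= 18.135 MPa

18.135 MPa


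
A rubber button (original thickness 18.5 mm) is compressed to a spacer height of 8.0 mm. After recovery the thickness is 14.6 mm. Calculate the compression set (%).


CS = (t0 - recovered) / (t0 - ts) * 100
= (18.5 - 14.6) / (18.5 - 8.0) * 100
= 3.9 / 10.5 * 100
= 37.1%

37.1%


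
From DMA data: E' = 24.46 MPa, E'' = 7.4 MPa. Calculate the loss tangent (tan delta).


tan delta = E'' / E'
= 7.4 / 24.46
= 0.3025

tan delta = 0.3025


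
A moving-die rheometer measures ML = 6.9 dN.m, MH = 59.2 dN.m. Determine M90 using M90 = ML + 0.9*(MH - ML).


M90 = ML + 0.9 * (MH - ML)
M90 = 6.9 + 0.9 * (59.2 - 6.9)
M90 = 6.9 + 0.9 * 52.3
M90 = 53.97 dN.m

53.97 dN.m


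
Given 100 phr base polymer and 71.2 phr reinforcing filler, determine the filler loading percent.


Filler % = filler / (rubber + filler) * 100
= 71.2 / (100 + 71.2) * 100
= 71.2 / 171.2 * 100
= 41.59%

41.59%


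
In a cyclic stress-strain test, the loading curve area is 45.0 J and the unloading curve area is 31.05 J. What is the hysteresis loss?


Hysteresis loss = loading - unloading
= 45.0 - 31.05
= 13.95 J

13.95 J


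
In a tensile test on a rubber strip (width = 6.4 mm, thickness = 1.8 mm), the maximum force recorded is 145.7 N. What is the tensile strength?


Area = width * thickness = 6.4 * 1.8 = 11.52 mm^2
TS = force / area = 145.7 / 11.52 = 12.65 MPa

12.65 MPa


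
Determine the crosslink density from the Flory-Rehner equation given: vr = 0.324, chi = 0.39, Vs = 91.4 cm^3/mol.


ln(1 - vr) = ln(1 - 0.324) = -0.3916
Numerator = -((-0.3916) + 0.324 + 0.39 * 0.324^2) = 0.0266
Denominator = 91.4 * (0.324^(1/3) - 0.324/2) = 47.9693
nu = 0.0266 / 47.9693 = 5.5497e-04 mol/cm^3

5.5497e-04 mol/cm^3


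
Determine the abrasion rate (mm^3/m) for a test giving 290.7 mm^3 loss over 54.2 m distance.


Rate = volume_loss / distance
= 290.7 / 54.2
= 5.363 mm^3/m

5.363 mm^3/m


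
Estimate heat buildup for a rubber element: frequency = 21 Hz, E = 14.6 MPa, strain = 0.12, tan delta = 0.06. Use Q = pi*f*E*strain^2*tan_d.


Q = pi * f * E * strain^2 * tan_d
= pi * 21 * 14.6 * 0.12^2 * 0.06
= pi * 21 * 14.6 * 0.0144 * 0.06
= 0.8322

Q = 0.8322


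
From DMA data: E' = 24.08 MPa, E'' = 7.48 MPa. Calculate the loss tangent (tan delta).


tan delta = E'' / E'
= 7.48 / 24.08
= 0.3106

tan delta = 0.3106


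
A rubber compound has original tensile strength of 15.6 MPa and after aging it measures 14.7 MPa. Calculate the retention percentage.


Retention = aged / original * 100
= 14.7 / 15.6 * 100
= 94.2%

94.2%


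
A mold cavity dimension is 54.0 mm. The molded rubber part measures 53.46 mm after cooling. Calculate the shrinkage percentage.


Shrinkage = (mold - part) / mold * 100
= (54.0 - 53.46) / 54.0 * 100
= 0.54 / 54.0 * 100
= 1.0%

1.0%


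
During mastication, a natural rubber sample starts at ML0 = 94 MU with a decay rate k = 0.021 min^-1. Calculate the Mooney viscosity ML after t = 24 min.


ML = ML0 * exp(-k * t)
ML = 94 * exp(-0.021 * 24)
ML = 94 * 0.6041
ML = 56.79 MU

56.79 MU


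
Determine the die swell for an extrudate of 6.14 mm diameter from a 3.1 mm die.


Die swell ratio = D_extrudate / D_die
= 6.14 / 3.1
= 1.981

Die swell = 1.981


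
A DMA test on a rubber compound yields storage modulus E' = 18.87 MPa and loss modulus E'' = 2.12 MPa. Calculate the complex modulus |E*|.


|E*| = sqrt(E'^2 + E''^2)
= sqrt(18.87^2 + 2.12^2)
= sqrt(356.0769 + 4.4944)
= 18.989 MPa

18.989 MPa


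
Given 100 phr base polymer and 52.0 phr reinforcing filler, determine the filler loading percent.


Filler % = filler / (rubber + filler) * 100
= 52.0 / (100 + 52.0) * 100
= 52.0 / 152.0 * 100
= 34.21%

34.21%


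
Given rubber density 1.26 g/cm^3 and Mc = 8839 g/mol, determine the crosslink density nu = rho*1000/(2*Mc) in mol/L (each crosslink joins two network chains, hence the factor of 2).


nu = rho * 1000 / (2 * Mc)
nu = 1.26 * 1000 / (2 * 8839)
nu = 1260.0 / 17678
nu = 0.0713 mol/L

0.0713 mol/L


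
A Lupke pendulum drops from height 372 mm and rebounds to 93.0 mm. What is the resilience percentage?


Resilience = h_rebound / h_drop * 100
= 93.0 / 372 * 100
= 25.0%

25.0%


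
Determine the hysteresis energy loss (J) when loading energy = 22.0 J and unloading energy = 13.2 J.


Hysteresis loss = loading - unloading
= 22.0 - 13.2
= 8.8 J

8.8 J


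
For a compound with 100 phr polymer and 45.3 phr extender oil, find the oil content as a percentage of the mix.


Oil % = oil / (100 + oil) * 100
= 45.3 / (100 + 45.3) * 100
= 45.3 / 145.3 * 100
= 31.18%

31.18%


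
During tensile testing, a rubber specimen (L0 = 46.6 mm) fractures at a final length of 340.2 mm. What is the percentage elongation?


Elongation = (Lf - L0) / L0 * 100
= (340.2 - 46.6) / 46.6 * 100
= 293.6 / 46.6 * 100
= 630.0%

630.0%


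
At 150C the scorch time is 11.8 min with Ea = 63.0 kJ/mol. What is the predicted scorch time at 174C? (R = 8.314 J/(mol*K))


Convert temperatures: T1 = 150 + 273.15 = 423.15 K, T2 = 174 + 273.15 = 447.15 K
ts2_new = 11.8 * exp(63000 / 8.314 * (1/447.15 - 1/423.15))
1/T2 - 1/T1 = -1.2684e-04
ts2_new = 4.51 min

4.51 min


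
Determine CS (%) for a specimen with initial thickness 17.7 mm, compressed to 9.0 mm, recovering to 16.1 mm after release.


CS = (t0 - recovered) / (t0 - ts) * 100
= (17.7 - 16.1) / (17.7 - 9.0) * 100
= 1.6 / 8.7 * 100
= 18.4%

18.4%


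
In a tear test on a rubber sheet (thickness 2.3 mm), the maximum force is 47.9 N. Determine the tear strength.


Tear strength = force / thickness
= 47.9 / 2.3
= 20.83 N/mm

20.83 N/mm


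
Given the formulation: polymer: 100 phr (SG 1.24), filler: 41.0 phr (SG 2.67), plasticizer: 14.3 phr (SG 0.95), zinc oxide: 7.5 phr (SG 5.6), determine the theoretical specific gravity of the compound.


Sum of weights = 162.8
Volume contributions:
  polymer: 100/1.24 = 80.6452
  filler: 41.0/2.67 = 15.3558
  plasticizer: 14.3/0.95 = 15.0526
  zinc oxide: 7.5/5.6 = 1.3393
Sum of volumes = 112.3929
SG = 162.8 / 112.3929 = 1.448

SG = 1.448


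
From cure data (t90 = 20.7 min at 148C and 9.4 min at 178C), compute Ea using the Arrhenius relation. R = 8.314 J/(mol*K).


T1 = 421.15 K, T2 = 451.15 K
1/T1 - 1/T2 = 1.5789e-04
ln(t1/t2) = ln(20.7/9.4) = 0.7894
Ea = 8.314 * 0.7894 / 1.5789e-04 = 41567.7832 J/mol
Ea = 41.57 kJ/mol

41.57 kJ/mol


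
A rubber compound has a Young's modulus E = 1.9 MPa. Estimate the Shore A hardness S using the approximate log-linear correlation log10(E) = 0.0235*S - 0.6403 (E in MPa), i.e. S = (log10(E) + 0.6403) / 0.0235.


log10(E) = 0.0235*S - 0.6403  =>  S = (log10(E) + 0.6403) / 0.0235
log10(1.9) = 0.278754
S = (0.278754 + 0.6403) / 0.0235 = 0.919054 / 0.0235
S = 39.1

Shore A = 39.1


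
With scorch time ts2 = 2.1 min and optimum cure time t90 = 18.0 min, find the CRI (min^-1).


CRI = 100 / (t90 - ts2)
= 100 / (18.0 - 2.1)
= 100 / 15.9
= 6.29 min^-1

6.29 min^-1


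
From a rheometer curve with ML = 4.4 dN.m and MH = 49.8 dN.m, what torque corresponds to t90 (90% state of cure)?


M90 = ML + 0.9 * (MH - ML)
M90 = 4.4 + 0.9 * (49.8 - 4.4)
M90 = 4.4 + 0.9 * 45.4
M90 = 45.26 dN.m

45.26 dN.m


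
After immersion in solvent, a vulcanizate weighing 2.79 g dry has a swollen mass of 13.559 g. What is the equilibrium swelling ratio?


Q = W_swollen / W_dry
Q = 13.559 / 2.79
Q = 4.86

Q = 4.86


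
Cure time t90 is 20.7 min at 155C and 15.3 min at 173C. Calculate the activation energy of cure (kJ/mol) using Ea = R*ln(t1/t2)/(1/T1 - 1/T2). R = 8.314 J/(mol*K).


T1 = 428.15 K, T2 = 446.15 K
1/T1 - 1/T2 = 9.4231e-05
ln(t1/t2) = ln(20.7/15.3) = 0.3023
Ea = 8.314 * 0.3023 / 9.4231e-05 = 26670.1235 J/mol
Ea = 26.67 kJ/mol

26.67 kJ/mol


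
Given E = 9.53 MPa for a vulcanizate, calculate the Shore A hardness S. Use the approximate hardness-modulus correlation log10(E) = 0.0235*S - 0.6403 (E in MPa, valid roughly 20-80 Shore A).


log10(E) = 0.0235*S - 0.6403  =>  S = (log10(E) + 0.6403) / 0.0235
log10(9.53) = 0.979093
S = (0.979093 + 0.6403) / 0.0235 = 1.619393 / 0.0235
S = 68.9

Shore A = 68.9


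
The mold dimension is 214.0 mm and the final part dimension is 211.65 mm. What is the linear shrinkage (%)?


Shrinkage = (mold - part) / mold * 100
= (214.0 - 211.65) / 214.0 * 100
= 2.35 / 214.0 * 100
= 1.1%

1.1%


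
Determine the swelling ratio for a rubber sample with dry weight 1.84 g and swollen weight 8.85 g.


Q = W_swollen / W_dry
Q = 8.85 / 1.84
Q = 4.81

Q = 4.81


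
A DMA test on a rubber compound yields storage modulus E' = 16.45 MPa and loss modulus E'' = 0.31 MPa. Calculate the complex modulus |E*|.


|E*| = sqrt(E'^2 + E''^2)
= sqrt(16.45^2 + 0.31^2)
= sqrt(270.6025 + 0.0961)
= 16.453 MPa

16.453 MPa


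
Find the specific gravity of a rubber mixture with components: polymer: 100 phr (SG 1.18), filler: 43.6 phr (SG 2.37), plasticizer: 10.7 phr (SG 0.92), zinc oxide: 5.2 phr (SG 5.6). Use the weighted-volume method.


Sum of weights = 159.5
Volume contributions:
  polymer: 100/1.18 = 84.7458
  filler: 43.6/2.37 = 18.3966
  plasticizer: 10.7/0.92 = 11.6304
  zinc oxide: 5.2/5.6 = 0.9286
Sum of volumes = 115.7014
SG = 159.5 / 115.7014 = 1.379

SG = 1.379


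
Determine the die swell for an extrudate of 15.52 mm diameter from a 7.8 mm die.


Die swell ratio = D_extrudate / D_die
= 15.52 / 7.8
= 1.99

Die swell = 1.99


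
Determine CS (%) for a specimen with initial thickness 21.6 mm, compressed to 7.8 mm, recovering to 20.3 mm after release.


CS = (t0 - recovered) / (t0 - ts) * 100
= (21.6 - 20.3) / (21.6 - 7.8) * 100
= 1.3 / 13.8 * 100
= 9.4%

9.4%


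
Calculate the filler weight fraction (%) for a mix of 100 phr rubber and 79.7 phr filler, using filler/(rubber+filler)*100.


Filler % = filler / (rubber + filler) * 100
= 79.7 / (100 + 79.7) * 100
= 79.7 / 179.7 * 100
= 44.35%

44.35%


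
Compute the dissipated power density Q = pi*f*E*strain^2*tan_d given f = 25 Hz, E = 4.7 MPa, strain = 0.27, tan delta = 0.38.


Q = pi * f * E * strain^2 * tan_d
= pi * 25 * 4.7 * 0.27^2 * 0.38
= pi * 25 * 4.7 * 0.0729 * 0.38
= 10.2258

Q = 10.2258


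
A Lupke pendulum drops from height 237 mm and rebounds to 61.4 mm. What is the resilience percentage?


Resilience = h_rebound / h_drop * 100
= 61.4 / 237 * 100
= 25.9%

25.9%


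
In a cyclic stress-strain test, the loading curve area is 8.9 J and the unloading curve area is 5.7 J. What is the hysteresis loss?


Hysteresis loss = loading - unloading
= 8.9 - 5.7
= 3.2 J

3.2 J


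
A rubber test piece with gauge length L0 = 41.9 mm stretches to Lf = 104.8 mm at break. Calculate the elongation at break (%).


Elongation = (Lf - L0) / L0 * 100
= (104.8 - 41.9) / 41.9 * 100
= 62.9 / 41.9 * 100
= 150.1%

150.1%


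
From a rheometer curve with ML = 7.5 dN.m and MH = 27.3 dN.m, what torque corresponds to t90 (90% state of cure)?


M90 = ML + 0.9 * (MH - ML)
M90 = 7.5 + 0.9 * (27.3 - 7.5)
M90 = 7.5 + 0.9 * 19.8
M90 = 25.32 dN.m

25.32 dN.m


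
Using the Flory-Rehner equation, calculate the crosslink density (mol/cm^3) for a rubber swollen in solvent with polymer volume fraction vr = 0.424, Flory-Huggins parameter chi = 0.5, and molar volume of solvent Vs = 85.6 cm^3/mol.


ln(1 - vr) = ln(1 - 0.424) = -0.5516
Numerator = -((-0.5516) + 0.424 + 0.5 * 0.424^2) = 0.0378
Denominator = 85.6 * (0.424^(1/3) - 0.424/2) = 46.1604
nu = 0.0378 / 46.1604 = 8.1801e-04 mol/cm^3

8.1801e-04 mol/cm^3


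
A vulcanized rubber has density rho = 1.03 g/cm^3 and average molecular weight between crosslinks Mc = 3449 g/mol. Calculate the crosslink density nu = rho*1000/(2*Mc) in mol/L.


nu = rho * 1000 / (2 * Mc)
nu = 1.03 * 1000 / (2 * 3449)
nu = 1030.0 / 6898
nu = 0.1493 mol/L

0.1493 mol/L


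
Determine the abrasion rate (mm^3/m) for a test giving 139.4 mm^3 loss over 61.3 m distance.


Rate = volume_loss / distance
= 139.4 / 61.3
= 2.274 mm^3/m

2.274 mm^3/m


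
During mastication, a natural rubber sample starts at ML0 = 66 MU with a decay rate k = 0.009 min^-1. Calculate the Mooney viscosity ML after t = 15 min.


ML = ML0 * exp(-k * t)
ML = 66 * exp(-0.009 * 15)
ML = 66 * 0.8737
ML = 57.67 MU

57.67 MU


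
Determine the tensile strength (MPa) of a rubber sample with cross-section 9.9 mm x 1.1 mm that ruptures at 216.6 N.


Area = width * thickness = 9.9 * 1.1 = 10.89 mm^2
TS = force / area = 216.6 / 10.89 = 19.89 MPa

19.89 MPa


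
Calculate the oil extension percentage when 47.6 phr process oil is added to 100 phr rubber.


Oil % = oil / (100 + oil) * 100
= 47.6 / (100 + 47.6) * 100
= 47.6 / 147.6 * 100
= 32.25%

32.25%


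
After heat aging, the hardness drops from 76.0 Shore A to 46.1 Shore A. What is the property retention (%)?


Retention = aged / original * 100
= 46.1 / 76.0 * 100
= 60.7%

60.7%


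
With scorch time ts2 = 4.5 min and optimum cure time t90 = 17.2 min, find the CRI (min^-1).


CRI = 100 / (t90 - ts2)
= 100 / (17.2 - 4.5)
= 100 / 12.7
= 7.87 min^-1

7.87 min^-1


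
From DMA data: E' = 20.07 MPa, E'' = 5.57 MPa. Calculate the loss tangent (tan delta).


tan delta = E'' / E'
= 5.57 / 20.07
= 0.2775

tan delta = 0.2775


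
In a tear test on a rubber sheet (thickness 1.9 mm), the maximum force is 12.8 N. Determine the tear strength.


Tear strength = force / thickness
= 12.8 / 1.9
= 6.74 N/mm

6.74 N/mm


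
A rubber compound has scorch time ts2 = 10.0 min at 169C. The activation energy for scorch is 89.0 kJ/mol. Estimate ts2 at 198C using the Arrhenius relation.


Convert temperatures: T1 = 169 + 273.15 = 442.15 K, T2 = 198 + 273.15 = 471.15 K
ts2_new = 10.0 * exp(89000 / 8.314 * (1/471.15 - 1/442.15))
1/T2 - 1/T1 = -1.3921e-04
ts2_new = 2.25 min

2.25 min


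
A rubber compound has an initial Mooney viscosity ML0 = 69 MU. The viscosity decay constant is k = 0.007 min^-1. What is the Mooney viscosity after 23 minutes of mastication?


ML = ML0 * exp(-k * t)
ML = 69 * exp(-0.007 * 23)
ML = 69 * 0.8513
ML = 58.74 MU

58.74 MU


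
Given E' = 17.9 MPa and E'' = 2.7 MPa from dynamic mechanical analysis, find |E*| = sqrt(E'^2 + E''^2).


|E*| = sqrt(E'^2 + E''^2)
= sqrt(17.9^2 + 2.7^2)
= sqrt(320.4100 + 7.2900)
= 18.102 MPa

18.102 MPa


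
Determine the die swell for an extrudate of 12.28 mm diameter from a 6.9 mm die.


Die swell ratio = D_extrudate / D_die
= 12.28 / 6.9
= 1.78

Die swell = 1.78


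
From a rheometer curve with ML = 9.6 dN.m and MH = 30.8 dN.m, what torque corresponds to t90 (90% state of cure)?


M90 = ML + 0.9 * (MH - ML)
M90 = 9.6 + 0.9 * (30.8 - 9.6)
M90 = 9.6 + 0.9 * 21.2
M90 = 28.68 dN.m

28.68 dN.m


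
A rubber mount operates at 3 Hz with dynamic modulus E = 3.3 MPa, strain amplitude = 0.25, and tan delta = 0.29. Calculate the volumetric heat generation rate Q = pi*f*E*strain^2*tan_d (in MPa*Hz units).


Q = pi * f * E * strain^2 * tan_d
= pi * 3 * 3.3 * 0.25^2 * 0.29
= pi * 3 * 3.3 * 0.0625 * 0.29
= 0.5637

Q = 0.5637
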